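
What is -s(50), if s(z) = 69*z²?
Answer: -172500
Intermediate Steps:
-s(50) = -69*50² = -69*2500 = -1*172500 = -172500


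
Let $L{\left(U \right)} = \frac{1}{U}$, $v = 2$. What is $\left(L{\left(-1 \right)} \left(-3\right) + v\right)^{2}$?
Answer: $25$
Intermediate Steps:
$\left(L{\left(-1 \right)} \left(-3\right) + v\right)^{2} = \left(\frac{1}{-1} \left(-3\right) + 2\right)^{2} = \left(\left(-1\right) \left(-3\right) + 2\right)^{2} = \left(3 + 2\right)^{2} = 5^{2} = 25$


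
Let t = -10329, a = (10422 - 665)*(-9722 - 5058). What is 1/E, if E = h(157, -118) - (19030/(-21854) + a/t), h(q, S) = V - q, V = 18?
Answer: -10260453/144668708602 ≈ -7.0924e-5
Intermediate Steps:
h(q, S) = 18 - q
a = -144208460 (a = 9757*(-14780) = -144208460)
E = -144668708602/10260453 (E = (18 - 1*157) - (19030/(-21854) - 144208460/(-10329)) = (18 - 157) - (19030*(-1/21854) - 144208460*(-1/10329)) = -139 - (-9515/10927 + 13109860/939) = -139 - 1*143242505635/10260453 = -139 - 143242505635/10260453 = -144668708602/10260453 ≈ -14100.)
1/E = 1/(-144668708602/10260453) = -10260453/144668708602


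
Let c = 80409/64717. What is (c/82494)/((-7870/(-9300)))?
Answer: 4154465/233422634657 ≈ 1.7798e-5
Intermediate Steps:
c = 80409/64717 (c = 80409*(1/64717) = 80409/64717 ≈ 1.2425)
(c/82494)/((-7870/(-9300))) = ((80409/64717)/82494)/((-7870/(-9300))) = ((80409/64717)*(1/82494))/((-7870*(-1/9300))) = 26803/(1779588066*(787/930)) = (26803/1779588066)*(930/787) = 4154465/233422634657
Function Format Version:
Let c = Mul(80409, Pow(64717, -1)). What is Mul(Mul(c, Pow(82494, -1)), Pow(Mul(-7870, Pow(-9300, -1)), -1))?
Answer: Rational(4154465, 233422634657) ≈ 1.7798e-5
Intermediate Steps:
c = Rational(80409, 64717) (c = Mul(80409, Rational(1, 64717)) = Rational(80409, 64717) ≈ 1.2425)
Mul(Mul(c, Pow(82494, -1)), Pow(Mul(-7870, Pow(-9300, -1)), -1)) = Mul(Mul(Rational(80409, 64717), Pow(82494, -1)), Pow(Mul(-7870, Pow(-9300, -1)), -1)) = Mul(Mul(Rational(80409, 64717), Rational(1, 82494)), Pow(Mul(-7870, Rational(-1, 9300)), -1)) = Mul(Rational(26803, 1779588066), Pow(Rational(787, 930), -1)) = Mul(Rational(26803, 1779588066), Rational(930, 787)) = Rational(4154465, 233422634657)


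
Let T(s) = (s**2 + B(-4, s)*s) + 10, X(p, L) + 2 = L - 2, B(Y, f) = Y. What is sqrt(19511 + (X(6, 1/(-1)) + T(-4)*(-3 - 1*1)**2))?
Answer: 3*sqrt(2242) ≈ 142.05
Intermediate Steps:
X(p, L) = -4 + L (X(p, L) = -2 + (L - 2) = -2 + (-2 + L) = -4 + L)
T(s) = 10 + s**2 - 4*s (T(s) = (s**2 - 4*s) + 10 = 10 + s**2 - 4*s)
sqrt(19511 + (X(6, 1/(-1)) + T(-4)*(-3 - 1*1)**2)) = sqrt(19511 + ((-4 + 1/(-1)) + (10 + (-4)**2 - 4*(-4))*(-3 - 1*1)**2)) = sqrt(19511 + ((-4 - 1) + (10 + 16 + 16)*(-3 - 1)**2)) = sqrt(19511 + (-5 + 42*(-4)**2)) = sqrt(19511 + (-5 + 42*16)) = sqrt(19511 + (-5 + 672)) = sqrt(19511 + 667) = sqrt(20178) = 3*sqrt(2242)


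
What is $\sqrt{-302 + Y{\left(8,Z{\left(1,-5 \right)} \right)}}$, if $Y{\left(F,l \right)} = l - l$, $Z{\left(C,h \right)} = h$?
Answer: $i \sqrt{302} \approx 17.378 i$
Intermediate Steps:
$Y{\left(F,l \right)} = 0$
$\sqrt{-302 + Y{\left(8,Z{\left(1,-5 \right)} \right)}} = \sqrt{-302 + 0} = \sqrt{-302} = i \sqrt{302}$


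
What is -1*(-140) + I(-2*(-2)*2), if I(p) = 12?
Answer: 152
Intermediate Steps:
-1*(-140) + I(-2*(-2)*2) = -1*(-140) + 12 = 140 + 12 = 152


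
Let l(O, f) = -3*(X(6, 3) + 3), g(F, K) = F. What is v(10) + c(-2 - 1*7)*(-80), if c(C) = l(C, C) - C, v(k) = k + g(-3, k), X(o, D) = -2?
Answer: -473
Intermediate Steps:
l(O, f) = -3 (l(O, f) = -3*(-2 + 3) = -3*1 = -3)
v(k) = -3 + k (v(k) = k - 3 = -3 + k)
c(C) = -3 - C
v(10) + c(-2 - 1*7)*(-80) = (-3 + 10) + (-3 - (-2 - 1*7))*(-80) = 7 + (-3 - (-2 - 7))*(-80) = 7 + (-3 - 1*(-9))*(-80) = 7 + (-3 + 9)*(-80) = 7 + 6*(-80) = 7 - 480 = -473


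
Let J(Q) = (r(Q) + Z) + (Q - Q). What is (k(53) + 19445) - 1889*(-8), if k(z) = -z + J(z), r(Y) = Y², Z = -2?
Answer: 37311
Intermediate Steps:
J(Q) = -2 + Q² (J(Q) = (Q² - 2) + (Q - Q) = (-2 + Q²) + 0 = -2 + Q²)
k(z) = -2 + z² - z (k(z) = -z + (-2 + z²) = -2 + z² - z)
(k(53) + 19445) - 1889*(-8) = ((-2 + 53² - 1*53) + 19445) - 1889*(-8) = ((-2 + 2809 - 53) + 19445) + 15112 = (2754 + 19445) + 15112 = 22199 + 15112 = 37311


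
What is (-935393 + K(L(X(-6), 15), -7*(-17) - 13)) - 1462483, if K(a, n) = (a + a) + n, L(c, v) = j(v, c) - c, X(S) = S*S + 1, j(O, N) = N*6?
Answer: -2397400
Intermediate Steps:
j(O, N) = 6*N
X(S) = 1 + S**2 (X(S) = S**2 + 1 = 1 + S**2)
L(c, v) = 5*c (L(c, v) = 6*c - c = 5*c)
K(a, n) = n + 2*a (K(a, n) = 2*a + n = n + 2*a)
(-935393 + K(L(X(-6), 15), -7*(-17) - 13)) - 1462483 = (-935393 + ((-7*(-17) - 13) + 2*(5*(1 + (-6)**2)))) - 1462483 = (-935393 + ((119 - 13) + 2*(5*(1 + 36)))) - 1462483 = (-935393 + (106 + 2*(5*37))) - 1462483 = (-935393 + (106 + 2*185)) - 1462483 = (-935393 + (106 + 370)) - 1462483 = (-935393 + 476) - 1462483 = -934917 - 1462483 = -2397400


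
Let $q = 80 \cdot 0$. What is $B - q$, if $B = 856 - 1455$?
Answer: $-599$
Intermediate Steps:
$B = -599$ ($B = 856 - 1455 = -599$)
$q = 0$
$B - q = -599 - 0 = -599 + 0 = -599$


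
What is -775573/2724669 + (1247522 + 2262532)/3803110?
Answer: 3307072945048/5181107960295 ≈ 0.63829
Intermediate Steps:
-775573/2724669 + (1247522 + 2262532)/3803110 = -775573*1/2724669 + 3510054*(1/3803110) = -775573/2724669 + 1755027/1901555 = 3307072945048/5181107960295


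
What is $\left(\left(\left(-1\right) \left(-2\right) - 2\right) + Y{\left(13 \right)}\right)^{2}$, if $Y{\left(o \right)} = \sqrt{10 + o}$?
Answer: $23$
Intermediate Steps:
$\left(\left(\left(-1\right) \left(-2\right) - 2\right) + Y{\left(13 \right)}\right)^{2} = \left(\left(\left(-1\right) \left(-2\right) - 2\right) + \sqrt{10 + 13}\right)^{2} = \left(\left(2 - 2\right) + \sqrt{23}\right)^{2} = \left(0 + \sqrt{23}\right)^{2} = \left(\sqrt{23}\right)^{2} = 23$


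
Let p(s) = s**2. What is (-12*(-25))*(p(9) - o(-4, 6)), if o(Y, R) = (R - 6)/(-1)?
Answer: 24300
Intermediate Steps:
o(Y, R) = 6 - R (o(Y, R) = (-6 + R)*(-1) = 6 - R)
(-12*(-25))*(p(9) - o(-4, 6)) = (-12*(-25))*(9**2 - (6 - 1*6)) = 300*(81 - (6 - 6)) = 300*(81 - 1*0) = 300*(81 + 0) = 300*81 = 24300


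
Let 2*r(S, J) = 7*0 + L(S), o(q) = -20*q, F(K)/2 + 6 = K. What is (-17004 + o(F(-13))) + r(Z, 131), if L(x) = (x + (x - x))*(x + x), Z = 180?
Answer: 16156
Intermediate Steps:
F(K) = -12 + 2*K
L(x) = 2*x² (L(x) = (x + 0)*(2*x) = x*(2*x) = 2*x²)
r(S, J) = S² (r(S, J) = (7*0 + 2*S²)/2 = (0 + 2*S²)/2 = (2*S²)/2 = S²)
(-17004 + o(F(-13))) + r(Z, 131) = (-17004 - 20*(-12 + 2*(-13))) + 180² = (-17004 - 20*(-12 - 26)) + 32400 = (-17004 - 20*(-38)) + 32400 = (-17004 + 760) + 32400 = -16244 + 32400 = 16156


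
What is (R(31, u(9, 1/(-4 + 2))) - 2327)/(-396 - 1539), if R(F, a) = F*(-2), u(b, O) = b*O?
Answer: 2389/1935 ≈ 1.2346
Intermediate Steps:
u(b, O) = O*b
R(F, a) = -2*F
(R(31, u(9, 1/(-4 + 2))) - 2327)/(-396 - 1539) = (-2*31 - 2327)/(-396 - 1539) = (-62 - 2327)/(-1935) = -2389*(-1/1935) = 2389/1935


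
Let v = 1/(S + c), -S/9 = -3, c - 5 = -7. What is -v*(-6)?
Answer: 6/25 ≈ 0.24000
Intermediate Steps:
c = -2 (c = 5 - 7 = -2)
S = 27 (S = -9*(-3) = 27)
v = 1/25 (v = 1/(27 - 2) = 1/25 ≈ 0.040000)
-v*(-6) = -1*1/25*(-6) = -1/25*(-6) = 6/25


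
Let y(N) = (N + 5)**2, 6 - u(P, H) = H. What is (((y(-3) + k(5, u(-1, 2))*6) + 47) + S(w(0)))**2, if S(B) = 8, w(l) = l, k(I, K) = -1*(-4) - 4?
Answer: 3481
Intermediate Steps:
u(P, H) = 6 - H
y(N) = (5 + N)**2
k(I, K) = 0 (k(I, K) = 4 - 4 = 0)
(((y(-3) + k(5, u(-1, 2))*6) + 47) + S(w(0)))**2 = ((((5 - 3)**2 + 0*6) + 47) + 8)**2 = (((2**2 + 0) + 47) + 8)**2 = (((4 + 0) + 47) + 8)**2 = ((4 + 47) + 8)**2 = (51 + 8)**2 = 59**2 = 3481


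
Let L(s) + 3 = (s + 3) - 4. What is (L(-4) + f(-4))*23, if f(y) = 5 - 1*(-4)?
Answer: 23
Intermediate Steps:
f(y) = 9 (f(y) = 5 + 4 = 9)
L(s) = -4 + s (L(s) = -3 + ((s + 3) - 4) = -3 + ((3 + s) - 4) = -3 + (-1 + s) = -4 + s)
(L(-4) + f(-4))*23 = ((-4 - 4) + 9)*23 = (-8 + 9)*23 = 1*23 = 23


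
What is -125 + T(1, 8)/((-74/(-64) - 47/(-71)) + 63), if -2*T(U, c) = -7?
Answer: -18400423/147267 ≈ -124.95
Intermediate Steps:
T(U, c) = 7/2 (T(U, c) = -½*(-7) = 7/2)
-125 + T(1, 8)/((-74/(-64) - 47/(-71)) + 63) = -125 + 7/(2*((-74/(-64) - 47/(-71)) + 63)) = -125 + 7/(2*((-74*(-1/64) - 47*(-1/71)) + 63)) = -125 + 7/(2*((37/32 + 47/71) + 63)) = -125 + 7/(2*(4131/2272 + 63)) = -125 + 7/(2*(147267/2272)) = -125 + (7/2)*(2272/147267) = -125 + 7952/147267 = -18400423/147267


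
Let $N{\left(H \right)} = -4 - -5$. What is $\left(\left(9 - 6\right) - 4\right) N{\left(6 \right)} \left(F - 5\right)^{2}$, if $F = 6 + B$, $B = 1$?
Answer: $-4$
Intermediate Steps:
$N{\left(H \right)} = 1$ ($N{\left(H \right)} = -4 + 5 = 1$)
$F = 7$ ($F = 6 + 1 = 7$)
$\left(\left(9 - 6\right) - 4\right) N{\left(6 \right)} \left(F - 5\right)^{2} = \left(\left(9 - 6\right) - 4\right) 1 \left(7 - 5\right)^{2} = \left(\left(9 - 6\right) - 4\right) 1 \cdot 2^{2} = \left(3 - 4\right) 1 \cdot 4 = \left(-1\right) 1 \cdot 4 = \left(-1\right) 4 = -4$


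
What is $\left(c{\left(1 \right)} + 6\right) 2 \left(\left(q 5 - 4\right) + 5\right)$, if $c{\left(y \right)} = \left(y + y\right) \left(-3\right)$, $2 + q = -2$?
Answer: $0$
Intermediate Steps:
$q = -4$ ($q = -2 - 2 = -4$)
$c{\left(y \right)} = - 6 y$ ($c{\left(y \right)} = 2 y \left(-3\right) = - 6 y$)
$\left(c{\left(1 \right)} + 6\right) 2 \left(\left(q 5 - 4\right) + 5\right) = \left(\left(-6\right) 1 + 6\right) 2 \left(\left(\left(-4\right) 5 - 4\right) + 5\right) = \left(-6 + 6\right) 2 \left(\left(-20 - 4\right) + 5\right) = 0 \cdot 2 \left(-24 + 5\right) = 0 \cdot 2 \left(-19\right) = 0 \left(-38\right) = 0$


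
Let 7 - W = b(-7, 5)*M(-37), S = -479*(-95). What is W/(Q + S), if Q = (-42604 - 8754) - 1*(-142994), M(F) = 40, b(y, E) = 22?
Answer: -873/137141 ≈ -0.0063657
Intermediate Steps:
S = 45505
Q = 91636 (Q = -51358 + 142994 = 91636)
W = -873 (W = 7 - 22*40 = 7 - 1*880 = 7 - 880 = -873)
W/(Q + S) = -873/(91636 + 45505) = -873/137141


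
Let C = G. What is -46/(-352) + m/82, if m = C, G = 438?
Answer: 39487/7216 ≈ 5.4721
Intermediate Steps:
C = 438
m = 438
-46/(-352) + m/82 = -46/(-352) + 438/82 = -46*(-1/352) + 438*(1/82) = 23/176 + 219/41 = 39487/7216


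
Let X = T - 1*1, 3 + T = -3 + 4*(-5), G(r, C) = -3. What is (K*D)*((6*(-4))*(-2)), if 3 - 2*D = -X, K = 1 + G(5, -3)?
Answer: 1152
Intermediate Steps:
T = -26 (T = -3 + (-3 + 4*(-5)) = -3 + (-3 - 20) = -3 - 23 = -26)
X = -27 (X = -26 - 1*1 = -26 - 1 = -27)
K = -2 (K = 1 - 3 = -2)
D = -12 (D = 3/2 - (-1)*(-27)/2 = 3/2 - 1/2*27 = 3/2 - 27/2 = -12)
(K*D)*((6*(-4))*(-2)) = (-2*(-12))*((6*(-4))*(-2)) = 24*(-24*(-2)) = 24*48 = 1152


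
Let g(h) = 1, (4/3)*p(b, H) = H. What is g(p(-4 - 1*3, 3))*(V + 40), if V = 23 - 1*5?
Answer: 58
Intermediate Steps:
p(b, H) = 3*H/4
V = 18 (V = 23 - 5 = 18)
g(p(-4 - 1*3, 3))*(V + 40) = 1*(18 + 40) = 1*58 = 58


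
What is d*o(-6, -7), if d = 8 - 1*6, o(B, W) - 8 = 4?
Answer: 24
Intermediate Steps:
o(B, W) = 12 (o(B, W) = 8 + 4 = 12)
d = 2 (d = 8 - 6 = 2)
d*o(-6, -7) = 2*12 = 24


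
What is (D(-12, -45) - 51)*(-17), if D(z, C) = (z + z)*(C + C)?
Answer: -35853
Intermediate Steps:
D(z, C) = 4*C*z (D(z, C) = (2*z)*(2*C) = 4*C*z)
(D(-12, -45) - 51)*(-17) = (4*(-45)*(-12) - 51)*(-17) = (2160 - 51)*(-17) = 2109*(-17) = -35853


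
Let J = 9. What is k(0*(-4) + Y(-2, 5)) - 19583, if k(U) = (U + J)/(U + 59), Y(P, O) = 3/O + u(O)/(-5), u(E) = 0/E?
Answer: -2917843/149 ≈ -19583.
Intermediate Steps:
u(E) = 0
Y(P, O) = 3/O (Y(P, O) = 3/O + 0/(-5) = 3/O + 0*(-⅕) = 3/O + 0 = 3/O)
k(U) = (9 + U)/(59 + U) (k(U) = (U + 9)/(U + 59) = (9 + U)/(59 + U))
k(0*(-4) + Y(-2, 5)) - 19583 = (9 + (0*(-4) + 3/5))/(59 + (0*(-4) + 3/5)) - 19583 = (9 + (0 + 3*(⅕)))/(59 + (0 + 3*(⅕))) - 19583 = (9 + (0 + ⅗))/(59 + (0 + ⅗)) - 19583 = (9 + ⅗)/(59 + ⅗) - 19583 = (48/5)/(298/5) - 19583 = (5/298)*(48/5) - 19583 = 24/149 - 19583 = -2917843/149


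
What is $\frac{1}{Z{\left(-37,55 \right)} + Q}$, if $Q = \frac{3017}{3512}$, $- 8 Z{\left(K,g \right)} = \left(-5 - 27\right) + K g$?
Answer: $\frac{1756}{455215} \approx 0.0038575$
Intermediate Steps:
$Z{\left(K,g \right)} = 4 - \frac{K g}{8}$ ($Z{\left(K,g \right)} = - \frac{\left(-5 - 27\right) + K g}{8} = - \frac{-32 + K g}{8} = 4 - \frac{K g}{8}$)
$Q = \frac{3017}{3512}$ ($Q = 3017 \cdot \frac{1}{3512} = \frac{3017}{3512} \approx 0.85905$)
$\frac{1}{Z{\left(-37,55 \right)} + Q} = \frac{1}{\left(4 - \left(- \frac{37}{8}\right) 55\right) + \frac{3017}{3512}} = \frac{1}{\left(4 + \frac{2035}{8}\right) + \frac{3017}{3512}} = \frac{1}{\frac{2067}{8} + \frac{3017}{3512}} = \frac{1}{\frac{455215}{1756}} = \frac{1756}{455215}$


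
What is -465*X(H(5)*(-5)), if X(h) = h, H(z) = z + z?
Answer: 23250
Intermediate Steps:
H(z) = 2*z
-465*X(H(5)*(-5)) = -465*2*5*(-5) = -4650*(-5) = -465*(-50) = 23250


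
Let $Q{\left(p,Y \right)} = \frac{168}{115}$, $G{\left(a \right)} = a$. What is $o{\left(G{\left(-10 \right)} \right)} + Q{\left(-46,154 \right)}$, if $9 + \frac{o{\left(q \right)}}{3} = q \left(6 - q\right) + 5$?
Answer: $- \frac{56412}{115} \approx -490.54$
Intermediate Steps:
$Q{\left(p,Y \right)} = \frac{168}{115}$ ($Q{\left(p,Y \right)} = 168 \cdot \frac{1}{115} = \frac{168}{115}$)
$o{\left(q \right)} = -12 + 3 q \left(6 - q\right)$ ($o{\left(q \right)} = -27 + 3 \left(q \left(6 - q\right) + 5\right) = -27 + 3 \left(5 + q \left(6 - q\right)\right) = -27 + \left(15 + 3 q \left(6 - q\right)\right) = -12 + 3 q \left(6 - q\right)$)
$o{\left(G{\left(-10 \right)} \right)} + Q{\left(-46,154 \right)} = \left(-12 - 3 \left(-10\right)^{2} + 18 \left(-10\right)\right) + \frac{168}{115} = \left(-12 - 300 - 180\right) + \frac{168}{115} = -492 + \frac{168}{115} = - \frac{56412}{115}$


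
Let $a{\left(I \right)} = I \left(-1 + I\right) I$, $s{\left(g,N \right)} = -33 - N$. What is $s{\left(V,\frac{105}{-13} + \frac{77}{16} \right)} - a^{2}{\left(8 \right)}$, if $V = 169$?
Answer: $- \frac{41752617}{208} \approx -2.0073 \cdot 10^{5}$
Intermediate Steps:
$a{\left(I \right)} = I^{2} \left(-1 + I\right)$
$s{\left(V,\frac{105}{-13} + \frac{77}{16} \right)} - a^{2}{\left(8 \right)} = \left(-33 - \left(\frac{105}{-13} + \frac{77}{16}\right)\right) - \left(8^{2} \left(-1 + 8\right)\right)^{2} = \left(-33 - \left(105 \left(- \frac{1}{13}\right) + 77 \cdot \frac{1}{16}\right)\right) - \left(64 \cdot 7\right)^{2} = \left(-33 - \left(- \frac{105}{13} + \frac{77}{16}\right)\right) - 448^{2} = \left(-33 - - \frac{679}{208}\right) - 200704 = \left(-33 + \frac{679}{208}\right) - 200704 = - \frac{6185}{208} - 200704 = - \frac{41752617}{208}$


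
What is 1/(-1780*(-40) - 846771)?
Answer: -1/775571 ≈ -1.2894e-6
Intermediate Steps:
1/(-1780*(-40) - 846771) = 1/(71200 - 846771) = 1/(-775571) = -1/775571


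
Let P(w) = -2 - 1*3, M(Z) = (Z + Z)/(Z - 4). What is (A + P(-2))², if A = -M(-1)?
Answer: 729/25 ≈ 29.160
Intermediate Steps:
M(Z) = 2*Z/(-4 + Z) (M(Z) = (2*Z)/(-4 + Z) = 2*Z/(-4 + Z))
P(w) = -5 (P(w) = -2 - 3 = -5)
A = -⅖ (A = -2*(-1)/(-4 - 1) = -2*(-1)/(-5) = -2*(-1)*(-1)/5 = -1*⅖ = -⅖ ≈ -0.40000)
(A + P(-2))² = (-⅖ - 5)² = (-27/5)² = 729/25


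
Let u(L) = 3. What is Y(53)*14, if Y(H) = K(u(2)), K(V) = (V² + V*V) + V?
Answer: 294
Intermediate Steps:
K(V) = V + 2*V² (K(V) = (V² + V²) + V = 2*V² + V = V + 2*V²)
Y(H) = 21 (Y(H) = 3*(1 + 2*3) = 3*(1 + 6) = 3*7 = 21)
Y(53)*14 = 21*14 = 294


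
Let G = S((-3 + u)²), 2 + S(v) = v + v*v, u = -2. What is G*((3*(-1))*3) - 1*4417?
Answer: -10249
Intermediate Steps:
S(v) = -2 + v + v² (S(v) = -2 + (v + v*v) = -2 + (v + v²) = -2 + v + v²)
G = 648 (G = -2 + (-3 - 2)² + ((-3 - 2)²)² = -2 + (-5)² + ((-5)²)² = -2 + 25 + 25² = -2 + 25 + 625 = 648)
G*((3*(-1))*3) - 1*4417 = 648*((3*(-1))*3) - 1*4417 = 648*(-3*3) - 4417 = 648*(-9) - 4417 = -5832 - 4417 = -10249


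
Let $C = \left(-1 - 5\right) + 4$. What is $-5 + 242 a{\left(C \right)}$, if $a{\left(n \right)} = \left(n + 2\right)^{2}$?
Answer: $-5$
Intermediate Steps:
$C = -2$ ($C = -6 + 4 = -2$)
$a{\left(n \right)} = \left(2 + n\right)^{2}$
$-5 + 242 a{\left(C \right)} = -5 + 242 \left(2 - 2\right)^{2} = -5 + 242 \cdot 0^{2} = -5 + 242 \cdot 0 = -5 + 0 = -5$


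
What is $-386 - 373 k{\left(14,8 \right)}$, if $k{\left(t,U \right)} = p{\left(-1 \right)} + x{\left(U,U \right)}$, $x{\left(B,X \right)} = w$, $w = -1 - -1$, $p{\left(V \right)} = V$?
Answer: $-13$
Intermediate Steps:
$w = 0$ ($w = -1 + 1 = 0$)
$x{\left(B,X \right)} = 0$
$k{\left(t,U \right)} = -1$ ($k{\left(t,U \right)} = -1 + 0 = -1$)
$-386 - 373 k{\left(14,8 \right)} = -386 - -373 = -386 + 373 = -13$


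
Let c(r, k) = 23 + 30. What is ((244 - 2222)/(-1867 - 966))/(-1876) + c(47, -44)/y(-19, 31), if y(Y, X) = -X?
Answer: -140870421/82377974 ≈ -1.7100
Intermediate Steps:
c(r, k) = 53
((244 - 2222)/(-1867 - 966))/(-1876) + c(47, -44)/y(-19, 31) = ((244 - 2222)/(-1867 - 966))/(-1876) + 53/((-1*31)) = -1978/(-2833)*(-1/1876) + 53/(-31) = -1978*(-1/2833)*(-1/1876) + 53*(-1/31) = (1978/2833)*(-1/1876) - 53/31 = -989/2657354 - 53/31 = -140870421/82377974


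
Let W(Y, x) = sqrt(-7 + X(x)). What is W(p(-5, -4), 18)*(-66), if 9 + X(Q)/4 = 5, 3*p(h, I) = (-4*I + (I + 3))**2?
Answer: -66*I*sqrt(23) ≈ -316.52*I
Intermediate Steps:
p(h, I) = (3 - 3*I)**2/3 (p(h, I) = (-4*I + (I + 3))**2/3 = (-4*I + (3 + I))**2/3 = (3 - 3*I)**2/3)
X(Q) = -16 (X(Q) = -36 + 4*5 = -36 + 20 = -16)
W(Y, x) = I*sqrt(23) (W(Y, x) = sqrt(-7 - 16) = sqrt(-23) = I*sqrt(23))
W(p(-5, -4), 18)*(-66) = (I*sqrt(23))*(-66) = -66*I*sqrt(23)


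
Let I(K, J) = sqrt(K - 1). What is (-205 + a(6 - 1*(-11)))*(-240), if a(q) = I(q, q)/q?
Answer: 835440/17 ≈ 49144.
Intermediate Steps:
I(K, J) = sqrt(-1 + K)
a(q) = sqrt(-1 + q)/q
(-205 + a(6 - 1*(-11)))*(-240) = (-205 + sqrt(-1 + (6 - 1*(-11)))/(6 - 1*(-11)))*(-240) = (-205 + sqrt(-1 + (6 + 11))/(6 + 11))*(-240) = (-205 + sqrt(-1 + 17)/17)*(-240) = (-205 + sqrt(16)/17)*(-240) = (-205 + (1/17)*4)*(-240) = (-205 + 4/17)*(-240) = -3481/17*(-240) = 835440/17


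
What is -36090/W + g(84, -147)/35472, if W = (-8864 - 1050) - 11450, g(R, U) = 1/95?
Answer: 30404386741/17998315440 ≈ 1.6893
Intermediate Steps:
g(R, U) = 1/95
W = -21364 (W = -9914 - 11450 = -21364)
-36090/W + g(84, -147)/35472 = -36090/(-21364) + (1/95)/35472 = -36090*(-1/21364) + (1/95)*(1/35472) = 18045/10682 + 1/3369840 = 30404386741/17998315440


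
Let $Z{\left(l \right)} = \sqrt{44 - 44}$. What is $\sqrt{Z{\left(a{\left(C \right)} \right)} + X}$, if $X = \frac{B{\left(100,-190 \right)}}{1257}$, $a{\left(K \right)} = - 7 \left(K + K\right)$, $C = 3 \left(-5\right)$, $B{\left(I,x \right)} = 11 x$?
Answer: $\frac{i \sqrt{2627130}}{1257} \approx 1.2895 i$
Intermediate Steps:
$C = -15$
$a{\left(K \right)} = - 14 K$ ($a{\left(K \right)} = - 7 \cdot 2 K = - 14 K$)
$Z{\left(l \right)} = 0$ ($Z{\left(l \right)} = \sqrt{0} = 0$)
$X = - \frac{2090}{1257}$ ($X = \frac{11 \left(-190\right)}{1257} = \left(-2090\right) \frac{1}{1257} = - \frac{2090}{1257} \approx -1.6627$)
$\sqrt{Z{\left(a{\left(C \right)} \right)} + X} = \sqrt{0 - \frac{2090}{1257}} = \sqrt{- \frac{2090}{1257}} = \frac{i \sqrt{2627130}}{1257}$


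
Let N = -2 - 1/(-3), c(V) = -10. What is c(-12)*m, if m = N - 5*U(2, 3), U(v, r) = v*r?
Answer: 950/3 ≈ 316.67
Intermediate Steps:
N = -5/3 (N = -2 - 1*(-⅓) = -2 + ⅓ = -5/3 ≈ -1.6667)
U(v, r) = r*v
m = -95/3 (m = -5/3 - 15*2 = -5/3 - 5*6 = -5/3 - 30 = -95/3 ≈ -31.667)
c(-12)*m = -10*(-95/3) = 950/3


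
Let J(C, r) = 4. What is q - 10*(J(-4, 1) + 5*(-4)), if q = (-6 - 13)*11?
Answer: -49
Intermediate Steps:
q = -209 (q = -19*11 = -209)
q - 10*(J(-4, 1) + 5*(-4)) = -209 - 10*(4 + 5*(-4)) = -209 - 10*(4 - 20) = -209 - 10*(-16) = -209 - 1*(-160) = -209 + 160 = -49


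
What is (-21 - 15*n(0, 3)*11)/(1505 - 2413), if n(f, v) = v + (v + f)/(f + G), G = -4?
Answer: 1569/3632 ≈ 0.43199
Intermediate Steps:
n(f, v) = v + (f + v)/(-4 + f) (n(f, v) = v + (v + f)/(f - 4) = v + (f + v)/(-4 + f))
(-21 - 15*n(0, 3)*11)/(1505 - 2413) = (-21 - 15*(0 - 3*3 + 0*3)/(-4 + 0)*11)/(1505 - 2413) = (-21 - 15*(0 - 9 + 0)/(-4)*11)/(-908) = (-21 - (-15)*(-9)/4*11)*(-1/908) = (-21 - 15*9/4*11)*(-1/908) = (-21 - 135/4*11)*(-1/908) = (-21 - 1485/4)*(-1/908) = -1569/4*(-1/908) = 1569/3632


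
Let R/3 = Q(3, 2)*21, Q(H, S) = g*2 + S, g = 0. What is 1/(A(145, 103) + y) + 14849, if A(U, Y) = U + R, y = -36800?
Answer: 542419120/36529 ≈ 14849.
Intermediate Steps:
Q(H, S) = S (Q(H, S) = 0*2 + S = 0 + S = S)
R = 126 (R = 3*(2*21) = 3*42 = 126)
A(U, Y) = 126 + U (A(U, Y) = U + 126 = 126 + U)
1/(A(145, 103) + y) + 14849 = 1/((126 + 145) - 36800) + 14849 = 1/(271 - 36800) + 14849 = 1/(-36529) + 14849 = -1/36529 + 14849 = 542419120/36529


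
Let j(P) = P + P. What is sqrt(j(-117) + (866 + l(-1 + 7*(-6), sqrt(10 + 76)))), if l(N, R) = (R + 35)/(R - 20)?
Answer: sqrt(12605 - 633*sqrt(86))/sqrt(20 - sqrt(86)) ≈ 25.057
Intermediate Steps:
l(N, R) = (35 + R)/(-20 + R)
j(P) = 2*P
sqrt(j(-117) + (866 + l(-1 + 7*(-6), sqrt(10 + 76)))) = sqrt(2*(-117) + (866 + (35 + sqrt(10 + 76))/(-20 + sqrt(10 + 76)))) = sqrt(-234 + (866 + (35 + sqrt(86))/(-20 + sqrt(86)))) = sqrt(632 + (35 + sqrt(86))/(-20 + sqrt(86)))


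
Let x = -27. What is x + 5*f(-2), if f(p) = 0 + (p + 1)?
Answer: -32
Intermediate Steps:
f(p) = 1 + p (f(p) = 0 + (1 + p) = 1 + p)
x + 5*f(-2) = -27 + 5*(1 - 2) = -27 + 5*(-1) = -27 - 5 = -32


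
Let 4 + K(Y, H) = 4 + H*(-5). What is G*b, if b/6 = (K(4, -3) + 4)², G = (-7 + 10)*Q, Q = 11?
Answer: 71478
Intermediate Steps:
K(Y, H) = -5*H (K(Y, H) = -4 + (4 + H*(-5)) = -4 + (4 - 5*H) = -5*H)
G = 33 (G = (-7 + 10)*11 = 3*11 = 33)
b = 2166 (b = 6*(-5*(-3) + 4)² = 6*(15 + 4)² = 6*19² = 6*361 = 2166)
G*b = 33*2166 = 71478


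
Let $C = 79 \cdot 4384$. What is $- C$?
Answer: $-346336$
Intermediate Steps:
$C = 346336$
$- C = \left(-1\right) 346336 = -346336$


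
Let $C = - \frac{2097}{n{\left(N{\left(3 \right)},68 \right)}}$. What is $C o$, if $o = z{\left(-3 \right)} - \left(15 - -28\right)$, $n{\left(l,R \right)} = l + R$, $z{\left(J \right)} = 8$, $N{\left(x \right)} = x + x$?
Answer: $\frac{73395}{74} \approx 991.82$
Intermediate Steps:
$N{\left(x \right)} = 2 x$
$n{\left(l,R \right)} = R + l$
$C = - \frac{2097}{74}$ ($C = - \frac{2097}{68 + 2 \cdot 3} = - \frac{2097}{68 + 6} = - \frac{2097}{74} \approx -28.338$)
$o = -35$ ($o = 8 - \left(15 - -28\right) = 8 - \left(15 + 28\right) = 8 - 43 = -35$)
$C o = \left(- \frac{2097}{74}\right) \left(-35\right) = \frac{73395}{74}$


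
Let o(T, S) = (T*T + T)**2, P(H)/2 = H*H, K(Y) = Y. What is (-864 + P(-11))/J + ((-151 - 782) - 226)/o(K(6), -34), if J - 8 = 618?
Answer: -911371/552132 ≈ -1.6506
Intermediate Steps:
J = 626 (J = 8 + 618 = 626)
P(H) = 2*H**2 (P(H) = 2*(H*H) = 2*H**2)
o(T, S) = (T + T**2)**2 (o(T, S) = (T**2 + T)**2 = (T + T**2)**2)
(-864 + P(-11))/J + ((-151 - 782) - 226)/o(K(6), -34) = (-864 + 2*(-11)**2)/626 + ((-151 - 782) - 226)/((6**2*(1 + 6)**2)) = (-864 + 2*121)*(1/626) + (-933 - 226)/((36*7**2)) = (-864 + 242)*(1/626) - 1159/(36*49) = -622*1/626 - 1159/1764 = -311/313 - 1159*1/1764 = -311/313 - 1159/1764 = -911371/552132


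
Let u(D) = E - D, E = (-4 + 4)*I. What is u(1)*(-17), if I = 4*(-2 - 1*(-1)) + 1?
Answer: 17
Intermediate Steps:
I = -3 (I = 4*(-2 + 1) + 1 = 4*(-1) + 1 = -4 + 1 = -3)
E = 0 (E = (-4 + 4)*(-3) = 0*(-3) = 0)
u(D) = -D (u(D) = 0 - D = -D)
u(1)*(-17) = -1*1*(-17) = -1*(-17) = 17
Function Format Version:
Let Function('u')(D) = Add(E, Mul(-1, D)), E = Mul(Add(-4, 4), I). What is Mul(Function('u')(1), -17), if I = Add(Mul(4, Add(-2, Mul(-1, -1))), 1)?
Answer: 17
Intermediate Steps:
I = -3 (I = Add(Mul(4, Add(-2, 1)), 1) = Add(Mul(4, -1), 1) = Add(-4, 1) = -3)
E = 0 (E = Mul(Add(-4, 4), -3) = Mul(0, -3) = 0)
Function('u')(D) = Mul(-1, D) (Function('u')(D) = Add(0, Mul(-1, D)) = Mul(-1, D))
Mul(Function('u')(1), -17) = Mul(Mul(-1, 1), -17) = Mul(-1, -17) = 17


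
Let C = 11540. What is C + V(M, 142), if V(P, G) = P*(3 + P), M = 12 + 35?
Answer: 13890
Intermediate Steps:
M = 47
C + V(M, 142) = 11540 + 47*(3 + 47) = 11540 + 47*50 = 11540 + 2350 = 13890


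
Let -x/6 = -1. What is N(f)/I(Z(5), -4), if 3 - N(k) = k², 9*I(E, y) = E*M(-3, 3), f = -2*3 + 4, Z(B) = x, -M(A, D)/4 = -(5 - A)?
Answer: -3/64 ≈ -0.046875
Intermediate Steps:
M(A, D) = 20 - 4*A (M(A, D) = -(-4)*(5 - A) = -4*(-5 + A) = 20 - 4*A)
x = 6 (x = -6*(-1) = 6)
Z(B) = 6
f = -2 (f = -6 + 4 = -2)
I(E, y) = 32*E/9 (I(E, y) = (E*(20 - 4*(-3)))/9 = (E*(20 + 12))/9 = (E*32)/9 = (32*E)/9 = 32*E/9)
N(k) = 3 - k²
N(f)/I(Z(5), -4) = (3 - 1*(-2)²)/(((32/9)*6)) = (3 - 1*4)/(64/3) = (3 - 4)*(3/64) = -1*3/64 = -3/64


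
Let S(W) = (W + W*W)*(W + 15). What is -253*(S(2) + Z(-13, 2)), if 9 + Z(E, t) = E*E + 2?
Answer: -66792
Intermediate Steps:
S(W) = (15 + W)*(W + W²) (S(W) = (W + W²)*(15 + W) = (15 + W)*(W + W²))
Z(E, t) = -7 + E² (Z(E, t) = -9 + (E*E + 2) = -9 + (E² + 2) = -9 + (2 + E²) = -7 + E²)
-253*(S(2) + Z(-13, 2)) = -253*(2*(15 + 2² + 16*2) + (-7 + (-13)²)) = -253*(2*(15 + 4 + 32) + (-7 + 169)) = -253*(2*51 + 162) = -253*(102 + 162) = -253*264 = -66792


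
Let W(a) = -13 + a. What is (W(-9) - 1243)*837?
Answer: -1058805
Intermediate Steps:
(W(-9) - 1243)*837 = ((-13 - 9) - 1243)*837 = (-22 - 1243)*837 = -1265*837 = -1058805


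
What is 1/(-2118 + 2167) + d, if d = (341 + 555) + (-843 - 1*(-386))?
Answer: 21512/49 ≈ 439.02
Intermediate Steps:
d = 439 (d = 896 + (-843 + 386) = 896 - 457 = 439)
1/(-2118 + 2167) + d = 1/(-2118 + 2167) + 439 = 1/49 + 439 = 21512/49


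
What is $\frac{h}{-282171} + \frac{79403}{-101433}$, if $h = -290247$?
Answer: $\frac{2345133346}{9540483681} \approx 0.24581$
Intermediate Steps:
$\frac{h}{-282171} + \frac{79403}{-101433} = - \frac{290247}{-282171} + \frac{79403}{-101433} = \left(-290247\right) \left(- \frac{1}{282171}\right) + 79403 \left(- \frac{1}{101433}\right) = \frac{96749}{94057} - \frac{79403}{101433} = \frac{2345133346}{9540483681}$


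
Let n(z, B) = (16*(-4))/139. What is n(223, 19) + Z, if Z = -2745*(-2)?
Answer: 763046/139 ≈ 5489.5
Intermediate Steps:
n(z, B) = -64/139 (n(z, B) = -64*1/139 = -64/139)
Z = 5490
n(223, 19) + Z = -64/139 + 5490 = 763046/139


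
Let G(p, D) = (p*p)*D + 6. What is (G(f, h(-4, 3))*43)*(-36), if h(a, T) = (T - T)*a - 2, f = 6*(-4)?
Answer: 1774008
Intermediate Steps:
f = -24
h(a, T) = -2 (h(a, T) = 0*a - 2 = 0 - 2 = -2)
G(p, D) = 6 + D*p**2 (G(p, D) = p**2*D + 6 = D*p**2 + 6 = 6 + D*p**2)
(G(f, h(-4, 3))*43)*(-36) = ((6 - 2*(-24)**2)*43)*(-36) = ((6 - 2*576)*43)*(-36) = ((6 - 1152)*43)*(-36) = -1146*43*(-36) = -49278*(-36) = 1774008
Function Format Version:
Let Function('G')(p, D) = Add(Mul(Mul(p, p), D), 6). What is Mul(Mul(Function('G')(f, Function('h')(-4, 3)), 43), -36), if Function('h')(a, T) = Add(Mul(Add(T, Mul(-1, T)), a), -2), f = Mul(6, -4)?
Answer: 1774008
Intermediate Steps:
f = -24
Function('h')(a, T) = -2 (Function('h')(a, T) = Add(Mul(0, a), -2) = Add(0, -2) = -2)
Function('G')(p, D) = Add(6, Mul(D, Pow(p, 2))) (Function('G')(p, D) = Add(Mul(Pow(p, 2), D), 6) = Add(Mul(D, Pow(p, 2)), 6) = Add(6, Mul(D, Pow(p, 2))))
Mul(Mul(Function('G')(f, Function('h')(-4, 3)), 43), -36) = Mul(Mul(Add(6, Mul(-2, Pow(-24, 2))), 43), -36) = Mul(Mul(Add(6, Mul(-2, 576)), 43), -36) = Mul(Mul(Add(6, -1152), 43), -36) = Mul(Mul(-1146, 43), -36) = Mul(-49278, -36) = 1774008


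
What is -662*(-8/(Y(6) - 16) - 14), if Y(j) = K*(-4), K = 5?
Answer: 82088/9 ≈ 9120.9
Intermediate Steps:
Y(j) = -20 (Y(j) = 5*(-4) = -20)
-662*(-8/(Y(6) - 16) - 14) = -662*(-8/(-20 - 16) - 14) = -662*(-8/(-36) - 14) = -662*(-8*(-1/36) - 14) = -662*(2/9 - 14) = -662*(-124/9) = 82088/9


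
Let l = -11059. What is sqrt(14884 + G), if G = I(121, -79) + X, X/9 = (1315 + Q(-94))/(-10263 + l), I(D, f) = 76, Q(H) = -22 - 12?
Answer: sqrt(138795598598)/3046 ≈ 122.31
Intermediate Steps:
Q(H) = -34
X = -1647/3046 (X = 9*((1315 - 34)/(-10263 - 11059)) = 9*(1281/(-21322)) = 9*(1281*(-1/21322)) = 9*(-183/3046) = -1647/3046 ≈ -0.54071)
G = 229849/3046 (G = 76 - 1647/3046 = 229849/3046 ≈ 75.459)
sqrt(14884 + G) = sqrt(14884 + 229849/3046) = sqrt(45566513/3046) = sqrt(138795598598)/3046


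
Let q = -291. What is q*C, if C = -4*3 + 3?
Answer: 2619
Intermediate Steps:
C = -9 (C = -12 + 3 = -9)
q*C = -291*(-9) = 2619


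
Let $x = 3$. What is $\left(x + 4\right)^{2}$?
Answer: $49$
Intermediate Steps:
$\left(x + 4\right)^{2} = \left(3 + 4\right)^{2} = 7^{2} = 49$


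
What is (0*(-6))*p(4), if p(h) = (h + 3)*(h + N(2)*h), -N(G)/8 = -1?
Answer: 0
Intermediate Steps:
N(G) = 8 (N(G) = -8*(-1) = 8)
p(h) = 9*h*(3 + h) (p(h) = (h + 3)*(h + 8*h) = (3 + h)*(9*h) = 9*h*(3 + h))
(0*(-6))*p(4) = (0*(-6))*(9*4*(3 + 4)) = 0*(9*4*7) = 0*252 = 0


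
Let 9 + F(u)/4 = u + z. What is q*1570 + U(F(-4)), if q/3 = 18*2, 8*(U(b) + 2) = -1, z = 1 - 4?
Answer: 1356463/8 ≈ 1.6956e+5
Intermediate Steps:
z = -3
F(u) = -48 + 4*u (F(u) = -36 + 4*(u - 3) = -36 + 4*(-3 + u) = -36 + (-12 + 4*u) = -48 + 4*u)
U(b) = -17/8 (U(b) = -2 + (⅛)*(-1) = -2 - ⅛ = -17/8)
q = 108 (q = 3*(18*2) = 3*36 = 108)
q*1570 + U(F(-4)) = 108*1570 - 17/8 = 169560 - 17/8 = 1356463/8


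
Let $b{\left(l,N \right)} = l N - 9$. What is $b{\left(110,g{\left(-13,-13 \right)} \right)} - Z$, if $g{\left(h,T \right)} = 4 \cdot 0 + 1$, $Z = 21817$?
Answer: $-21716$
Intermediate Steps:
$g{\left(h,T \right)} = 1$ ($g{\left(h,T \right)} = 0 + 1 = 1$)
$b{\left(l,N \right)} = -9 + N l$ ($b{\left(l,N \right)} = N l - 9 = -9 + N l$)
$b{\left(110,g{\left(-13,-13 \right)} \right)} - Z = \left(-9 + 1 \cdot 110\right) - 21817 = \left(-9 + 110\right) - 21817 = 101 - 21817 = -21716$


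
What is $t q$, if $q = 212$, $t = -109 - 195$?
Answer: $-64448$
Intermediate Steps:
$t = -304$ ($t = -109 - 195 = -304$)
$t q = \left(-304\right) 212 = -64448$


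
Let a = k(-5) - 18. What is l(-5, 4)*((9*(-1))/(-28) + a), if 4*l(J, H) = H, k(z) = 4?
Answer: -383/28 ≈ -13.679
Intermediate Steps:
l(J, H) = H/4
a = -14 (a = 4 - 18 = -14)
l(-5, 4)*((9*(-1))/(-28) + a) = ((¼)*4)*((9*(-1))/(-28) - 14) = 1*(-9*(-1/28) - 14) = 1*(9/28 - 14) = 1*(-383/28) = -383/28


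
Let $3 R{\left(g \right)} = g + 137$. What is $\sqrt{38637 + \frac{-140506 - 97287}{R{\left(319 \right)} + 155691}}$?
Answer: $\frac{\sqrt{938341331180914}}{155843} \approx 196.56$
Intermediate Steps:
$R{\left(g \right)} = \frac{137}{3} + \frac{g}{3}$ ($R{\left(g \right)} = \frac{g + 137}{3} = \frac{137 + g}{3} = \frac{137}{3} + \frac{g}{3}$)
$\sqrt{38637 + \frac{-140506 - 97287}{R{\left(319 \right)} + 155691}} = \sqrt{38637 + \frac{-140506 - 97287}{\left(\frac{137}{3} + \frac{1}{3} \cdot 319\right) + 155691}} = \sqrt{38637 - \frac{237793}{\left(\frac{137}{3} + \frac{319}{3}\right) + 155691}} = \sqrt{38637 - \frac{237793}{152 + 155691}} = \sqrt{38637 - \frac{237793}{155843}} = \sqrt{\frac{6021068198}{155843}} = \frac{\sqrt{938341331180914}}{155843}$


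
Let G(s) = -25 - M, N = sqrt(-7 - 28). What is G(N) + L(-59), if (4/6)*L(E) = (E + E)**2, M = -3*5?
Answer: 20876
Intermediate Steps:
M = -15
N = I*sqrt(35) (N = sqrt(-35) = I*sqrt(35) ≈ 5.9161*I)
L(E) = 6*E**2 (L(E) = 3*(E + E)**2/2 = 3*(2*E)**2/2 = 3*(4*E**2)/2 = 6*E**2)
G(s) = -10 (G(s) = -25 - 1*(-15) = -25 + 15 = -10)
G(N) + L(-59) = -10 + 6*(-59)**2 = -10 + 6*3481 = -10 + 20886 = 20876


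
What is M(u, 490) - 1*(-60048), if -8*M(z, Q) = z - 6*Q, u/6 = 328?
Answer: 120339/2 ≈ 60170.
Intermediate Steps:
u = 1968 (u = 6*328 = 1968)
M(z, Q) = -z/8 + 3*Q/4 (M(z, Q) = -(z - 6*Q)/8 = -z/8 + 3*Q/4)
M(u, 490) - 1*(-60048) = (-⅛*1968 + (¾)*490) - 1*(-60048) = (-246 + 735/2) + 60048 = 243/2 + 60048 = 120339/2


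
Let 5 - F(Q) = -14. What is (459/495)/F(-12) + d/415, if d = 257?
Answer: 57946/86735 ≈ 0.66808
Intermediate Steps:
F(Q) = 19 (F(Q) = 5 - 1*(-14) = 5 + 14 = 19)
(459/495)/F(-12) + d/415 = (459/495)/19 + 257/415 = (459*(1/495))*(1/19) + 257*(1/415) = (51/55)*(1/19) + 257/415 = 51/1045 + 257/415 = 57946/86735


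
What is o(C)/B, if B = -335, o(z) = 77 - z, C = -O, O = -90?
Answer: 13/335 ≈ 0.038806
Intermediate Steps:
C = 90 (C = -1*(-90) = 90)
o(C)/B = (77 - 1*90)/(-335) = (77 - 90)*(-1/335) = -13*(-1/335) = 13/335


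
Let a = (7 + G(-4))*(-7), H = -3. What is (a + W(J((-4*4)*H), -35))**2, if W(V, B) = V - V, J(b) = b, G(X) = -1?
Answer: 1764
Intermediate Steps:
W(V, B) = 0
a = -42 (a = (7 - 1)*(-7) = 6*(-7) = -42)
(a + W(J((-4*4)*H), -35))**2 = (-42 + 0)**2 = (-42)**2 = 1764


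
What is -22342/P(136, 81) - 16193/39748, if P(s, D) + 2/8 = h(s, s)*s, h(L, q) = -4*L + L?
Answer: -41885665/8822187844 ≈ -0.0047478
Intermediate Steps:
h(L, q) = -3*L
P(s, D) = -1/4 - 3*s**2 (P(s, D) = -1/4 + (-3*s)*s = -1/4 - 3*s**2)
-22342/P(136, 81) - 16193/39748 = -22342/(-1/4 - 3*136**2) - 16193/39748 = -22342/(-1/4 - 3*18496) - 16193*1/39748 = -22342/(-1/4 - 55488) - 16193/39748 = -22342/(-221953/4) - 16193/39748 = -22342*(-4/221953) - 16193/39748 = 89368/221953 - 16193/39748 = -41885665/8822187844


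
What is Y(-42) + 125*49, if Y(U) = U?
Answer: 6083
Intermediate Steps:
Y(-42) + 125*49 = -42 + 125*49 = -42 + 6125 = 6083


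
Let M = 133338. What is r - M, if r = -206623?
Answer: -339961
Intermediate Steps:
r - M = -206623 - 1*133338 = -206623 - 133338 = -339961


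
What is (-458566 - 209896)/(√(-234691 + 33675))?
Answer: 334231*I*√50254/50254 ≈ 1490.9*I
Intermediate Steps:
(-458566 - 209896)/(√(-234691 + 33675)) = -668462*(-I*√50254/100508) = -(-334231)*I*√50254/50254 = 334231*I*√50254/50254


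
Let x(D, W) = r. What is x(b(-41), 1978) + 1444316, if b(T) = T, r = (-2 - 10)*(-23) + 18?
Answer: 1444610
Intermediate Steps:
r = 294 (r = -12*(-23) + 18 = 276 + 18 = 294)
x(D, W) = 294
x(b(-41), 1978) + 1444316 = 294 + 1444316 = 1444610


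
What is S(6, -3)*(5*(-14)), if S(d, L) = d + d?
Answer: -840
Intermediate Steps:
S(d, L) = 2*d
S(6, -3)*(5*(-14)) = (2*6)*(5*(-14)) = 12*(-70) = -840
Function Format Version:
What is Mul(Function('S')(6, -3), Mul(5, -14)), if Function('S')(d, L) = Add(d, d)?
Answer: -840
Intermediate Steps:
Function('S')(d, L) = Mul(2, d)
Mul(Function('S')(6, -3), Mul(5, -14)) = Mul(Mul(2, 6), Mul(5, -14)) = Mul(12, -70) = -840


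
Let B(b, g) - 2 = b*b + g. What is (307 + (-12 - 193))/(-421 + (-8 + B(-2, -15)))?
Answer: -17/73 ≈ -0.23288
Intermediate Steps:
B(b, g) = 2 + g + b² (B(b, g) = 2 + (b*b + g) = 2 + (b² + g) = 2 + (g + b²) = 2 + g + b²)
(307 + (-12 - 193))/(-421 + (-8 + B(-2, -15))) = (307 + (-12 - 193))/(-421 + (-8 + (2 - 15 + (-2)²))) = (307 - 205)/(-421 + (-8 + (2 - 15 + 4))) = 102/(-421 + (-8 - 9)) = 102/(-421 - 17) = 102/(-438) = 102*(-1/438) = -17/73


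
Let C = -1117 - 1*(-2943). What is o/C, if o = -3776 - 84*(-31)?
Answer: -586/913 ≈ -0.64184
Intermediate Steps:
o = -1172 (o = -3776 - 1*(-2604) = -3776 + 2604 = -1172)
C = 1826 (C = -1117 + 2943 = 1826)
o/C = -1172/1826 = -1172*1/1826 = -586/913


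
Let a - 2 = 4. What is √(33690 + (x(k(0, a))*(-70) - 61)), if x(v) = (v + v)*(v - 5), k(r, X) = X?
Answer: √32789 ≈ 181.08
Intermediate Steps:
a = 6 (a = 2 + 4 = 6)
x(v) = 2*v*(-5 + v) (x(v) = (2*v)*(-5 + v) = 2*v*(-5 + v))
√(33690 + (x(k(0, a))*(-70) - 61)) = √(33690 + ((2*6*(-5 + 6))*(-70) - 61)) = √(33690 + ((2*6*1)*(-70) - 61)) = √(33690 + (12*(-70) - 61)) = √(33690 + (-840 - 61)) = √(33690 - 901) = √32789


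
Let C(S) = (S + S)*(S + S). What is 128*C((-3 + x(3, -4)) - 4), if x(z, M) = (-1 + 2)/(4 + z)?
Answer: 1179648/49 ≈ 24074.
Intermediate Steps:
x(z, M) = 1/(4 + z)
C(S) = 4*S² (C(S) = (2*S)*(2*S) = 4*S²)
128*C((-3 + x(3, -4)) - 4) = 128*(4*((-3 + 1/(4 + 3)) - 4)²) = 128*(4*((-3 + 1/7) - 4)²) = 128*(4*((-3 + ⅐) - 4)²) = 128*(4*(-20/7 - 4)²) = 128*(4*(-48/7)²) = 128*(4*(2304/49)) = 128*(9216/49) = 1179648/49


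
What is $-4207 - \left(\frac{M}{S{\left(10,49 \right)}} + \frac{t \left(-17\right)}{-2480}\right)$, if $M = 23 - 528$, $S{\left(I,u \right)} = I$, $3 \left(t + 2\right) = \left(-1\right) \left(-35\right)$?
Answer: $- \frac{30924853}{7440} \approx -4156.6$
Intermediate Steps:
$t = \frac{29}{3}$ ($t = -2 + \frac{\left(-1\right) \left(-35\right)}{3} = -2 + \frac{1}{3} \cdot 35 = -2 + \frac{35}{3} = \frac{29}{3} \approx 9.6667$)
$M = -505$ ($M = 23 - 528 = -505$)
$-4207 - \left(\frac{M}{S{\left(10,49 \right)}} + \frac{t \left(-17\right)}{-2480}\right) = -4207 - \left(- \frac{505}{10} + \frac{\frac{29}{3} \left(-17\right)}{-2480}\right) = -4207 - \left(\left(-505\right) \frac{1}{10} - - \frac{493}{7440}\right) = -4207 - \left(- \frac{101}{2} + \frac{493}{7440}\right) = -4207 - - \frac{375227}{7440} = -4207 + \frac{375227}{7440} = - \frac{30924853}{7440}$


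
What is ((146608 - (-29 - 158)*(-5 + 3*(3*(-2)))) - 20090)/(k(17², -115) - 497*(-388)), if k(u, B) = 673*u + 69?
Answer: 40739/129134 ≈ 0.31548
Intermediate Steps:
k(u, B) = 69 + 673*u
((146608 - (-29 - 158)*(-5 + 3*(3*(-2)))) - 20090)/(k(17², -115) - 497*(-388)) = ((146608 - (-29 - 158)*(-5 + 3*(3*(-2)))) - 20090)/((69 + 673*17²) - 497*(-388)) = ((146608 - (-187)*(-5 + 3*(-6))) - 20090)/((69 + 673*289) + 192836) = ((146608 - (-187)*(-5 - 18)) - 20090)/((69 + 194497) + 192836) = ((146608 - (-187)*(-23)) - 20090)/(194566 + 192836) = ((146608 - 1*4301) - 20090)/387402 = ((146608 - 4301) - 20090)*(1/387402) = (142307 - 20090)*(1/387402) = 122217*(1/387402) = 40739/129134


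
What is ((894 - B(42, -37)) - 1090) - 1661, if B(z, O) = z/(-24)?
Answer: -7421/4 ≈ -1855.3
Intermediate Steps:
B(z, O) = -z/24 (B(z, O) = z*(-1/24) = -z/24)
((894 - B(42, -37)) - 1090) - 1661 = ((894 - (-1)*42/24) - 1090) - 1661 = ((894 - 1*(-7/4)) - 1090) - 1661 = ((894 + 7/4) - 1090) - 1661 = (3583/4 - 1090) - 1661 = -777/4 - 1661 = -7421/4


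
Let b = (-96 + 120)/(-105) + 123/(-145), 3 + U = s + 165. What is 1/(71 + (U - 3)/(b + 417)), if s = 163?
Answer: 211081/15150166 ≈ 0.013933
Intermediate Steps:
U = 325 (U = -3 + (163 + 165) = -3 + 328 = 325)
b = -1093/1015 (b = 24*(-1/105) + 123*(-1/145) = -8/35 - 123/145 = -1093/1015 ≈ -1.0768)
1/(71 + (U - 3)/(b + 417)) = 1/(71 + (325 - 3)/(-1093/1015 + 417)) = 1/(71 + 322/(422162/1015)) = 1/(71 + 322*(1015/422162)) = 1/(71 + 163415/211081) = 1/(15150166/211081) = 211081/15150166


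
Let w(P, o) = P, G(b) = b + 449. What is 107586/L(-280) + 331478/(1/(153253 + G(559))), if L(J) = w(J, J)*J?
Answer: 2004457808167393/39200 ≈ 5.1134e+10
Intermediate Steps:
G(b) = 449 + b
L(J) = J**2 (L(J) = J*J = J**2)
107586/L(-280) + 331478/(1/(153253 + G(559))) = 107586/((-280)**2) + 331478/(1/(153253 + (449 + 559))) = 107586/78400 + 331478/(1/(153253 + 1008)) = 107586*(1/78400) + 331478/(1/154261) = 53793/39200 + 331478/(1/154261) = 53793/39200 + 331478*154261 = 53793/39200 + 51134127758 = 2004457808167393/39200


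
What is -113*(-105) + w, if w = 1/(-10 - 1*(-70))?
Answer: 711901/60 ≈ 11865.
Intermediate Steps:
w = 1/60 (w = 1/(-10 + 70) = 1/60 ≈ 0.016667)
-113*(-105) + w = -113*(-105) + 1/60 = 11865 + 1/60 = 711901/60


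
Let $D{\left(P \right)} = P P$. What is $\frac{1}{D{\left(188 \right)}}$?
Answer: $\frac{1}{35344} \approx 2.8293 \cdot 10^{-5}$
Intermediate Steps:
$D{\left(P \right)} = P^{2}$
$\frac{1}{D{\left(188 \right)}} = \frac{1}{188^{2}} = \frac{1}{35344}$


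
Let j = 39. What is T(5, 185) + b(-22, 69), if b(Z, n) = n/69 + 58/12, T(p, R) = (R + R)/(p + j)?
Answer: 470/33 ≈ 14.242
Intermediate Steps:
T(p, R) = 2*R/(39 + p) (T(p, R) = (R + R)/(p + 39) = (2*R)/(39 + p) = 2*R/(39 + p))
b(Z, n) = 29/6 + n/69 (b(Z, n) = n*(1/69) + 58*(1/12) = n/69 + 29/6 = 29/6 + n/69)
T(5, 185) + b(-22, 69) = 2*185/(39 + 5) + (29/6 + (1/69)*69) = 2*185/44 + (29/6 + 1) = 2*185*(1/44) + 35/6 = 185/22 + 35/6 = 470/33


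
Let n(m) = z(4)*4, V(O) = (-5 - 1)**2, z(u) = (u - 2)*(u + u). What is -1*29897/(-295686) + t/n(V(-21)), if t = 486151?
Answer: 71874978997/9461952 ≈ 7596.2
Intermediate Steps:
z(u) = 2*u*(-2 + u) (z(u) = (-2 + u)*(2*u) = 2*u*(-2 + u))
V(O) = 36 (V(O) = (-6)**2 = 36)
n(m) = 64 (n(m) = (2*4*(-2 + 4))*4 = (2*4*2)*4 = 16*4 = 64)
-1*29897/(-295686) + t/n(V(-21)) = -1*29897/(-295686) + 486151/64 = -29897*(-1/295686) + 486151*(1/64) = 29897/295686 + 486151/64 = 71874978997/9461952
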